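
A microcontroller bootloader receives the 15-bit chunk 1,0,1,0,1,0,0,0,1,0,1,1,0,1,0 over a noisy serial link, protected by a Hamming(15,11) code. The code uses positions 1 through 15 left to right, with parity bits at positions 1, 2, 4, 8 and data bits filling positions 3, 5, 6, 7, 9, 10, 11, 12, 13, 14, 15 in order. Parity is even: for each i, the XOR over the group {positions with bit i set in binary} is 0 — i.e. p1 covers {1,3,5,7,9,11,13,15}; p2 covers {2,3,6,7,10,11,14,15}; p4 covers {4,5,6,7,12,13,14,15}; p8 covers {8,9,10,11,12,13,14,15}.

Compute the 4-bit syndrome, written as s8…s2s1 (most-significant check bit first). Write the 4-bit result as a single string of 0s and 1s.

s1 (pos 1,3,5,7,9,11,13,15): 1⊕1⊕1⊕0⊕1⊕1⊕0⊕0 = 1
s2 (pos 2,3,6,7,10,11,14,15): 0⊕1⊕0⊕0⊕0⊕1⊕1⊕0 = 1
s4 (pos 4,5,6,7,12,13,14,15): 0⊕1⊕0⊕0⊕1⊕0⊕1⊕0 = 1
s8 (pos 8,9,10,11,12,13,14,15): 0⊕1⊕0⊕1⊕1⊕0⊕1⊕0 = 0
Syndrome s8…s1 = 0111 → error at position 7.

0111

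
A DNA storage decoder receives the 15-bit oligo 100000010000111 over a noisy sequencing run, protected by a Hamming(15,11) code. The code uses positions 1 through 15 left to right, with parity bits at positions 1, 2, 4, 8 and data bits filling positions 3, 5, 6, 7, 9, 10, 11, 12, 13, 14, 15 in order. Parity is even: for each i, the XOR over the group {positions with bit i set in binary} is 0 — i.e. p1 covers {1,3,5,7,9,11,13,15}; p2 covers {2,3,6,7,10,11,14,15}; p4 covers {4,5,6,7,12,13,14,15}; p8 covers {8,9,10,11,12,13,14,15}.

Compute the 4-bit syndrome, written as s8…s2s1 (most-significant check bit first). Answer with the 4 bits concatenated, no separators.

s1 (pos 1,3,5,7,9,11,13,15): 1⊕0⊕0⊕0⊕0⊕0⊕1⊕1 = 1
s2 (pos 2,3,6,7,10,11,14,15): 0⊕0⊕0⊕0⊕0⊕0⊕1⊕1 = 0
s4 (pos 4,5,6,7,12,13,14,15): 0⊕0⊕0⊕0⊕0⊕1⊕1⊕1 = 1
s8 (pos 8,9,10,11,12,13,14,15): 1⊕0⊕0⊕0⊕0⊕1⊕1⊕1 = 0
Syndrome s8…s1 = 0101 → error at position 5.

0101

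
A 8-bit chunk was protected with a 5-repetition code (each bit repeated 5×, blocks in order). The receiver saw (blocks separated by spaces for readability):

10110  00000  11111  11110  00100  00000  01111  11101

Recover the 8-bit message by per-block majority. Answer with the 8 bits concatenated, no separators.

10110011

Block 1 (10110): 3 ones → 1
Block 2 (00000): 0 ones → 0
Block 3 (11111): 5 ones → 1
Block 4 (11110): 4 ones → 1
Block 5 (00100): 1 one → 0
Block 6 (00000): 0 ones → 0
Block 7 (01111): 4 ones → 1
Block 8 (11101): 4 ones → 1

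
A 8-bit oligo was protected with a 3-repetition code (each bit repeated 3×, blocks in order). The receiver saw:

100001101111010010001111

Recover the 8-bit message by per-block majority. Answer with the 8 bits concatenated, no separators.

Block 1 (100): 1 one → 0
Block 2 (001): 1 one → 0
Block 3 (101): 2 ones → 1
Block 4 (111): 3 ones → 1
Block 5 (010): 1 one → 0
Block 6 (010): 1 one → 0
Block 7 (001): 1 one → 0
Block 8 (111): 3 ones → 1

00110001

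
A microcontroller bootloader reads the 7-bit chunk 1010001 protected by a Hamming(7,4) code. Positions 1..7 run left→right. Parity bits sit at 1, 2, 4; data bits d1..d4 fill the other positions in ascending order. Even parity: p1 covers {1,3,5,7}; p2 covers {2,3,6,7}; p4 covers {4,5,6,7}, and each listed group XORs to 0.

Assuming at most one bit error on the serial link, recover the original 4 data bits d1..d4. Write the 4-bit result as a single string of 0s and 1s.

s1 (pos 1,3,5,7): 1⊕1⊕0⊕1 = 1
s2 (pos 2,3,6,7): 0⊕1⊕0⊕1 = 0
s4 (pos 4,5,6,7): 0⊕0⊕0⊕1 = 1
Syndrome s4…s1 = 101 → error at position 5.
Flip position 5: 1010001 → 1010101
Read data bits from positions 3,5,6,7: 1101

1101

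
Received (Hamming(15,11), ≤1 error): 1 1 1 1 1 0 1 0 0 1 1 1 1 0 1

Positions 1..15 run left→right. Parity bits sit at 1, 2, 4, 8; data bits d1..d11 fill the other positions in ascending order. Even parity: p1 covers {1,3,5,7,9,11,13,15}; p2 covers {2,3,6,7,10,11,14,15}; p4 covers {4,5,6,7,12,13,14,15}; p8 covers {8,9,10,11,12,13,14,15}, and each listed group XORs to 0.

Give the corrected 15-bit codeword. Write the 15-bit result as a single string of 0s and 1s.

111110101111101

s1 (pos 1,3,5,7,9,11,13,15): 1⊕1⊕1⊕1⊕0⊕1⊕1⊕1 = 1
s2 (pos 2,3,6,7,10,11,14,15): 1⊕1⊕0⊕1⊕1⊕1⊕0⊕1 = 0
s4 (pos 4,5,6,7,12,13,14,15): 1⊕1⊕0⊕1⊕1⊕1⊕0⊕1 = 0
s8 (pos 8,9,10,11,12,13,14,15): 0⊕0⊕1⊕1⊕1⊕1⊕0⊕1 = 1
Syndrome s8…s1 = 1001 → error at position 9.
Flip position 9: 111110100111101 → 111110101111101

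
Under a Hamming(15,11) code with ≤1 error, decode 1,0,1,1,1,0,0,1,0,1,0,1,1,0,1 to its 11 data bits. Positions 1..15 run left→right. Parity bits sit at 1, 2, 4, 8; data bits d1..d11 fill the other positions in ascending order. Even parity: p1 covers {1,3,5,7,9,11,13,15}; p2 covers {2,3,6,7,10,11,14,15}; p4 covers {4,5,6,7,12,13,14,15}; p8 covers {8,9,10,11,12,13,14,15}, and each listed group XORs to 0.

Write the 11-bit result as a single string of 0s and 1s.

s1 (pos 1,3,5,7,9,11,13,15): 1⊕1⊕1⊕0⊕0⊕0⊕1⊕1 = 1
s2 (pos 2,3,6,7,10,11,14,15): 0⊕1⊕0⊕0⊕1⊕0⊕0⊕1 = 1
s4 (pos 4,5,6,7,12,13,14,15): 1⊕1⊕0⊕0⊕1⊕1⊕0⊕1 = 1
s8 (pos 8,9,10,11,12,13,14,15): 1⊕0⊕1⊕0⊕1⊕1⊕0⊕1 = 1
Syndrome s8…s1 = 1111 → error at position 15.
Flip position 15: 101110010101101 → 101110010101100
Read data bits from positions 3,5,6,7,9,10,11,12,13,14,15: 11000101100

11000101100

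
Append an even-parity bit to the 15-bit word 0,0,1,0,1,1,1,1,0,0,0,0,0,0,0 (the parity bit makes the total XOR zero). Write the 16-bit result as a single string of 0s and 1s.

0010111100000001

XOR of the 15 data bits: 0⊕0⊕1⊕0⊕1⊕1⊕1⊕1⊕0⊕0⊕0⊕0⊕0⊕0⊕0 = 1
Parity bit = 1 (so all 16 bits XOR to 0).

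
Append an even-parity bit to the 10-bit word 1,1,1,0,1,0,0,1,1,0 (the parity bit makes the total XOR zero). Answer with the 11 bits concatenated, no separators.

11101001100

XOR of the 10 data bits: 1⊕1⊕1⊕0⊕1⊕0⊕0⊕1⊕1⊕0 = 0
Parity bit = 0 (so all 11 bits XOR to 0).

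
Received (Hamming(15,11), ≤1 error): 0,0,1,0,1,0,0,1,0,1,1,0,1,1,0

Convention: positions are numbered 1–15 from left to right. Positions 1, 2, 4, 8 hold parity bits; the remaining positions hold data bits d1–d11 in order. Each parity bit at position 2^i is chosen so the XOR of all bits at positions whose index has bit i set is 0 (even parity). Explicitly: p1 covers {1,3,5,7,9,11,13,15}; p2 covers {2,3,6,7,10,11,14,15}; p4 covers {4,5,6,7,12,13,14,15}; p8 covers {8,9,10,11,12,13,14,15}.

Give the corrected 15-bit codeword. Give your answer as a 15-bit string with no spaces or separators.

s1 (pos 1,3,5,7,9,11,13,15): 0⊕1⊕1⊕0⊕0⊕1⊕1⊕0 = 0
s2 (pos 2,3,6,7,10,11,14,15): 0⊕1⊕0⊕0⊕1⊕1⊕1⊕0 = 0
s4 (pos 4,5,6,7,12,13,14,15): 0⊕1⊕0⊕0⊕0⊕1⊕1⊕0 = 1
s8 (pos 8,9,10,11,12,13,14,15): 1⊕0⊕1⊕1⊕0⊕1⊕1⊕0 = 1
Syndrome s8…s1 = 1100 → error at position 12.
Flip position 12: 001010010110110 → 001010010111110

001010010111110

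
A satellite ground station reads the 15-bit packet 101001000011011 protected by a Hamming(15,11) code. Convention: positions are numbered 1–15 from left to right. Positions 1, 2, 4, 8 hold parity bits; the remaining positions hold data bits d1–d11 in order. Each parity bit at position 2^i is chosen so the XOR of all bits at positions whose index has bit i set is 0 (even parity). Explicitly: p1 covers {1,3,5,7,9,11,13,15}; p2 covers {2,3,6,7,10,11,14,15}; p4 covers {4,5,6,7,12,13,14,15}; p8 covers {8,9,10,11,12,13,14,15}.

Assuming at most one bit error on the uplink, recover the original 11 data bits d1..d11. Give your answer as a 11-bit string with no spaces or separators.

s1 (pos 1,3,5,7,9,11,13,15): 1⊕1⊕0⊕0⊕0⊕1⊕0⊕1 = 0
s2 (pos 2,3,6,7,10,11,14,15): 0⊕1⊕1⊕0⊕0⊕1⊕1⊕1 = 1
s4 (pos 4,5,6,7,12,13,14,15): 0⊕0⊕1⊕0⊕1⊕0⊕1⊕1 = 0
s8 (pos 8,9,10,11,12,13,14,15): 0⊕0⊕0⊕1⊕1⊕0⊕1⊕1 = 0
Syndrome s8…s1 = 0010 → error at position 2.
Flip position 2: 101001000011011 → 111001000011011
Read data bits from positions 3,5,6,7,9,10,11,12,13,14,15: 10100011011

10100011011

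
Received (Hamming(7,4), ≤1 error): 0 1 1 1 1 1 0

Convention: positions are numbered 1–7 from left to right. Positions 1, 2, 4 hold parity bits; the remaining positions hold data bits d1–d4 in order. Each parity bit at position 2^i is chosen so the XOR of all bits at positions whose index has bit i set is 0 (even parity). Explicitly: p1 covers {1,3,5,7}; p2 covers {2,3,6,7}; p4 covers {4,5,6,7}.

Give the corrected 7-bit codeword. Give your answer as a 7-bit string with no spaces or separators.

0111100

s1 (pos 1,3,5,7): 0⊕1⊕1⊕0 = 0
s2 (pos 2,3,6,7): 1⊕1⊕1⊕0 = 1
s4 (pos 4,5,6,7): 1⊕1⊕1⊕0 = 1
Syndrome s4…s1 = 110 → error at position 6.
Flip position 6: 0111110 → 0111100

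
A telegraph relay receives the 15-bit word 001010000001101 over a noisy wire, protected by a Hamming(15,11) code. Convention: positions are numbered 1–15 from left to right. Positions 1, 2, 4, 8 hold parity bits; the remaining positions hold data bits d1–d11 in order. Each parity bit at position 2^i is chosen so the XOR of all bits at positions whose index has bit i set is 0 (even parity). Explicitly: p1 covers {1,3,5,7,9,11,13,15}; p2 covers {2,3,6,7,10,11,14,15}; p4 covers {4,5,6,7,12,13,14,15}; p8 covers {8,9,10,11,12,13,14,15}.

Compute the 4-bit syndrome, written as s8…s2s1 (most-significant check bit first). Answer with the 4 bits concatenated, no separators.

1000

s1 (pos 1,3,5,7,9,11,13,15): 0⊕1⊕1⊕0⊕0⊕0⊕1⊕1 = 0
s2 (pos 2,3,6,7,10,11,14,15): 0⊕1⊕0⊕0⊕0⊕0⊕0⊕1 = 0
s4 (pos 4,5,6,7,12,13,14,15): 0⊕1⊕0⊕0⊕1⊕1⊕0⊕1 = 0
s8 (pos 8,9,10,11,12,13,14,15): 0⊕0⊕0⊕0⊕1⊕1⊕0⊕1 = 1
Syndrome s8…s1 = 1000 → error at position 8.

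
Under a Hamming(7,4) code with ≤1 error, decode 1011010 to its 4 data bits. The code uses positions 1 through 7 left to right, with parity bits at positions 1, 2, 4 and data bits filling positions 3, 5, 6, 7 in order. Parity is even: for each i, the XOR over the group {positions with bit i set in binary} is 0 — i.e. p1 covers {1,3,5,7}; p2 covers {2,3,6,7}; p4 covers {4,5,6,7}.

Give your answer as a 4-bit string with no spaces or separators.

1010

s1 (pos 1,3,5,7): 1⊕1⊕0⊕0 = 0
s2 (pos 2,3,6,7): 0⊕1⊕1⊕0 = 0
s4 (pos 4,5,6,7): 1⊕0⊕1⊕0 = 0
Syndrome s4…s1 = 000 → no error.
Read data bits from positions 3,5,6,7: 1010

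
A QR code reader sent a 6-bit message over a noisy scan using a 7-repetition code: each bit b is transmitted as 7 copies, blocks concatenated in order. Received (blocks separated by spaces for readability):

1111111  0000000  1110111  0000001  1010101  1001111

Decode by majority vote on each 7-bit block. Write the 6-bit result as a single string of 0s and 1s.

101011

Block 1 (1111111): 7 ones → 1
Block 2 (0000000): 0 ones → 0
Block 3 (1110111): 6 ones → 1
Block 4 (0000001): 1 one → 0
Block 5 (1010101): 4 ones → 1
Block 6 (1001111): 5 ones → 1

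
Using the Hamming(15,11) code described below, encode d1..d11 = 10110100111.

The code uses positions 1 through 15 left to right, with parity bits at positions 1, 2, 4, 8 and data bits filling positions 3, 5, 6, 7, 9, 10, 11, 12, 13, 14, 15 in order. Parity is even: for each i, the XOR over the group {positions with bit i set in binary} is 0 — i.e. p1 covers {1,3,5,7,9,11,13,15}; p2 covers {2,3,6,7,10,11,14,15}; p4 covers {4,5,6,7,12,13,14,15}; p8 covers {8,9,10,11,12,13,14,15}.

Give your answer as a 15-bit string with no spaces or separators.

001101100100111

Place data at non-parity positions: p1 p2 1 p4 0 1 1 p8 0 1 0 0 1 1 1
p1 (pos 1,3,5,7,9,11,13,15): XOR of data positions = 1⊕0⊕1⊕0⊕0⊕1⊕1 = 0
p2 (pos 2,3,6,7,10,11,14,15): XOR of data positions = 1⊕1⊕1⊕1⊕0⊕1⊕1 = 0
p4 (pos 4,5,6,7,12,13,14,15): XOR of data positions = 0⊕1⊕1⊕0⊕1⊕1⊕1 = 1
p8 (pos 8,9,10,11,12,13,14,15): XOR of data positions = 0⊕1⊕0⊕0⊕1⊕1⊕1 = 0
Codeword: 001101100100111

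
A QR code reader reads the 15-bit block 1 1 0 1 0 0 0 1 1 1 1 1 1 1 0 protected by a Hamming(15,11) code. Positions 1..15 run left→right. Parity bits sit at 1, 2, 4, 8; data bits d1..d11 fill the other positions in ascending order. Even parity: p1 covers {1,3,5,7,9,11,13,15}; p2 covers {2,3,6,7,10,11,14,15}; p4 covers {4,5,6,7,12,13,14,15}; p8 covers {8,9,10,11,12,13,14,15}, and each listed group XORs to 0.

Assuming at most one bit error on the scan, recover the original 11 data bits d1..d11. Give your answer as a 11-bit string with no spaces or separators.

s1 (pos 1,3,5,7,9,11,13,15): 1⊕0⊕0⊕0⊕1⊕1⊕1⊕0 = 0
s2 (pos 2,3,6,7,10,11,14,15): 1⊕0⊕0⊕0⊕1⊕1⊕1⊕0 = 0
s4 (pos 4,5,6,7,12,13,14,15): 1⊕0⊕0⊕0⊕1⊕1⊕1⊕0 = 0
s8 (pos 8,9,10,11,12,13,14,15): 1⊕1⊕1⊕1⊕1⊕1⊕1⊕0 = 1
Syndrome s8…s1 = 1000 → error at position 8.
Flip position 8: 110100011111110 → 110100001111110
Read data bits from positions 3,5,6,7,9,10,11,12,13,14,15: 00001111110

00001111110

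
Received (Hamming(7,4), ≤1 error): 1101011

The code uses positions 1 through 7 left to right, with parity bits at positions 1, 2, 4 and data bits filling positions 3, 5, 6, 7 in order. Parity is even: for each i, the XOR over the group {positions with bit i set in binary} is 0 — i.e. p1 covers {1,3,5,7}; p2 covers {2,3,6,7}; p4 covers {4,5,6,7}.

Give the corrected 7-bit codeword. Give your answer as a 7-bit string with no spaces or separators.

1101001

s1 (pos 1,3,5,7): 1⊕0⊕0⊕1 = 0
s2 (pos 2,3,6,7): 1⊕0⊕1⊕1 = 1
s4 (pos 4,5,6,7): 1⊕0⊕1⊕1 = 1
Syndrome s4…s1 = 110 → error at position 6.
Flip position 6: 1101011 → 1101001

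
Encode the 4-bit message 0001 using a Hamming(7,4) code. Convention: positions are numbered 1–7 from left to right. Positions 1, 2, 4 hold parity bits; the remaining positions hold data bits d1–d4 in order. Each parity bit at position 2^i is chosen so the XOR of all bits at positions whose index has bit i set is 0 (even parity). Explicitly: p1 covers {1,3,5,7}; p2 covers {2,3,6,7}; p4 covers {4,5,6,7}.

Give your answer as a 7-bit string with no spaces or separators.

1101001

Place data at non-parity positions: p1 p2 0 p4 0 0 1
p1 (pos 1,3,5,7): XOR of data positions = 0⊕0⊕1 = 1
p2 (pos 2,3,6,7): XOR of data positions = 0⊕0⊕1 = 1
p4 (pos 4,5,6,7): XOR of data positions = 0⊕0⊕1 = 1
Codeword: 1101001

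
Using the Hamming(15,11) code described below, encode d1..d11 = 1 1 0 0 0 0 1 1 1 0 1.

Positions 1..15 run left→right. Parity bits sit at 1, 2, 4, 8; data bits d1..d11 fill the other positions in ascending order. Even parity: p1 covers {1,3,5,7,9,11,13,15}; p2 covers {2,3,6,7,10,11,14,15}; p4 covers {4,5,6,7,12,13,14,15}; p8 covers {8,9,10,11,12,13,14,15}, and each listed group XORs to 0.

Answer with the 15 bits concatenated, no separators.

Place data at non-parity positions: p1 p2 1 p4 1 0 0 p8 0 0 1 1 1 0 1
p1 (pos 1,3,5,7,9,11,13,15): XOR of data positions = 1⊕1⊕0⊕0⊕1⊕1⊕1 = 1
p2 (pos 2,3,6,7,10,11,14,15): XOR of data positions = 1⊕0⊕0⊕0⊕1⊕0⊕1 = 1
p4 (pos 4,5,6,7,12,13,14,15): XOR of data positions = 1⊕0⊕0⊕1⊕1⊕0⊕1 = 0
p8 (pos 8,9,10,11,12,13,14,15): XOR of data positions = 0⊕0⊕1⊕1⊕1⊕0⊕1 = 0
Codeword: 111010000011101

111010000011101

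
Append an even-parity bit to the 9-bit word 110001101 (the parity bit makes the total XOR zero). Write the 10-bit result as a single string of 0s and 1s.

XOR of the 9 data bits: 1⊕1⊕0⊕0⊕0⊕1⊕1⊕0⊕1 = 1
Parity bit = 1 (so all 10 bits XOR to 0).

1100011011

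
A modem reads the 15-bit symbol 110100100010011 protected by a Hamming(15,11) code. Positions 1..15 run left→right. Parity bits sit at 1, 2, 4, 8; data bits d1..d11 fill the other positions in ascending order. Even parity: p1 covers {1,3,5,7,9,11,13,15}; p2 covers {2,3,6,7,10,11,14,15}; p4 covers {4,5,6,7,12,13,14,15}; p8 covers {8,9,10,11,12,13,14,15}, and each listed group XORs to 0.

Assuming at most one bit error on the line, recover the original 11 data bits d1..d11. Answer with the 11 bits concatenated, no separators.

00010110011

s1 (pos 1,3,5,7,9,11,13,15): 1⊕0⊕0⊕1⊕0⊕1⊕0⊕1 = 0
s2 (pos 2,3,6,7,10,11,14,15): 1⊕0⊕0⊕1⊕0⊕1⊕1⊕1 = 1
s4 (pos 4,5,6,7,12,13,14,15): 1⊕0⊕0⊕1⊕0⊕0⊕1⊕1 = 0
s8 (pos 8,9,10,11,12,13,14,15): 0⊕0⊕0⊕1⊕0⊕0⊕1⊕1 = 1
Syndrome s8…s1 = 1010 → error at position 10.
Flip position 10: 110100100010011 → 110100100110011
Read data bits from positions 3,5,6,7,9,10,11,12,13,14,15: 00010110011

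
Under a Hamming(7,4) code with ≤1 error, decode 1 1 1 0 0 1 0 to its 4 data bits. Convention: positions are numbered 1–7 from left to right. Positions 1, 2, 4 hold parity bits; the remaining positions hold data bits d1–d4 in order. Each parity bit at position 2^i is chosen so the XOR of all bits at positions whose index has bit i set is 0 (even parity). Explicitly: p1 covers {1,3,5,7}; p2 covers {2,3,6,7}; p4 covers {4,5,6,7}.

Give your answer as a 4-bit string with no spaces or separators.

s1 (pos 1,3,5,7): 1⊕1⊕0⊕0 = 0
s2 (pos 2,3,6,7): 1⊕1⊕1⊕0 = 1
s4 (pos 4,5,6,7): 0⊕0⊕1⊕0 = 1
Syndrome s4…s1 = 110 → error at position 6.
Flip position 6: 1110010 → 1110000
Read data bits from positions 3,5,6,7: 1000

1000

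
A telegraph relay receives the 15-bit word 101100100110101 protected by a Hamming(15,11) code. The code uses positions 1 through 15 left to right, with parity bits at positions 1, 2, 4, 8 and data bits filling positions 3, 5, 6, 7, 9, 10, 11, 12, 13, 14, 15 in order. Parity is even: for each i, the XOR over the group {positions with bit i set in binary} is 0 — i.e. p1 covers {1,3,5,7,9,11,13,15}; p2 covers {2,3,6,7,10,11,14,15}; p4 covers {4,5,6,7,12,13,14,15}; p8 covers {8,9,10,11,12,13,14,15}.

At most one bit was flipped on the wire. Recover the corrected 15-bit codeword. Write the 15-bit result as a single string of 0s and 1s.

s1 (pos 1,3,5,7,9,11,13,15): 1⊕1⊕0⊕1⊕0⊕1⊕1⊕1 = 0
s2 (pos 2,3,6,7,10,11,14,15): 0⊕1⊕0⊕1⊕1⊕1⊕0⊕1 = 1
s4 (pos 4,5,6,7,12,13,14,15): 1⊕0⊕0⊕1⊕0⊕1⊕0⊕1 = 0
s8 (pos 8,9,10,11,12,13,14,15): 0⊕0⊕1⊕1⊕0⊕1⊕0⊕1 = 0
Syndrome s8…s1 = 0010 → error at position 2.
Flip position 2: 101100100110101 → 111100100110101

111100100110101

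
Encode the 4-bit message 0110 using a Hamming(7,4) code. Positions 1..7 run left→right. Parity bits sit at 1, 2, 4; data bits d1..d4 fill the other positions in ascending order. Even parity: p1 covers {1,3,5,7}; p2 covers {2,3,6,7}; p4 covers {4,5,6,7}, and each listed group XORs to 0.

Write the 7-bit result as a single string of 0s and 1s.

Place data at non-parity positions: p1 p2 0 p4 1 1 0
p1 (pos 1,3,5,7): XOR of data positions = 0⊕1⊕0 = 1
p2 (pos 2,3,6,7): XOR of data positions = 0⊕1⊕0 = 1
p4 (pos 4,5,6,7): XOR of data positions = 1⊕1⊕0 = 0
Codeword: 1100110

1100110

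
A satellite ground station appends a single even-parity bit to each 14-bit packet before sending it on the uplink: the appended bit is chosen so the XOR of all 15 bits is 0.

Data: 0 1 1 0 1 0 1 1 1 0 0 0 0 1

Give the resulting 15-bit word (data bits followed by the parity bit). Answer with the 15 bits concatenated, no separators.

XOR of the 14 data bits: 0⊕1⊕1⊕0⊕1⊕0⊕1⊕1⊕1⊕0⊕0⊕0⊕0⊕1 = 1
Parity bit = 1 (so all 15 bits XOR to 0).

011010111000011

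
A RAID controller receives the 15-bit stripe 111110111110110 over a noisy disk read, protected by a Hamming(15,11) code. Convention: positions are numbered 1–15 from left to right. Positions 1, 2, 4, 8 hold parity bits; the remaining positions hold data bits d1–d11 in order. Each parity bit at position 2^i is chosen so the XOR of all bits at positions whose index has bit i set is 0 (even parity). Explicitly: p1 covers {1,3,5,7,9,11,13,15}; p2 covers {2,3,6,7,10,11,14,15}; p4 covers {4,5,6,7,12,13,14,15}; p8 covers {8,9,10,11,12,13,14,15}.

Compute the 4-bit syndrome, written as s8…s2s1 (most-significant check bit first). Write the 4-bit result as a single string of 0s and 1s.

s1 (pos 1,3,5,7,9,11,13,15): 1⊕1⊕1⊕1⊕1⊕1⊕1⊕0 = 1
s2 (pos 2,3,6,7,10,11,14,15): 1⊕1⊕0⊕1⊕1⊕1⊕1⊕0 = 0
s4 (pos 4,5,6,7,12,13,14,15): 1⊕1⊕0⊕1⊕0⊕1⊕1⊕0 = 1
s8 (pos 8,9,10,11,12,13,14,15): 1⊕1⊕1⊕1⊕0⊕1⊕1⊕0 = 0
Syndrome s8…s1 = 0101 → error at position 5.

0101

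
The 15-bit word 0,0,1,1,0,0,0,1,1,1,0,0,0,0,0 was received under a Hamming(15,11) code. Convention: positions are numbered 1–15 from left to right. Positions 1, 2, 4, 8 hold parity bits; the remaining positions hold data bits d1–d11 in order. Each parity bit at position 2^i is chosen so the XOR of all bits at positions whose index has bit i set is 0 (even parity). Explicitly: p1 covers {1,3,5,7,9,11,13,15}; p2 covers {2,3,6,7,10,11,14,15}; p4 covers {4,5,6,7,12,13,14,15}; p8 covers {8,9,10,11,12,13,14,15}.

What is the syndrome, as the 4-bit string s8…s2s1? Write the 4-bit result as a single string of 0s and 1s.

1100

s1 (pos 1,3,5,7,9,11,13,15): 0⊕1⊕0⊕0⊕1⊕0⊕0⊕0 = 0
s2 (pos 2,3,6,7,10,11,14,15): 0⊕1⊕0⊕0⊕1⊕0⊕0⊕0 = 0
s4 (pos 4,5,6,7,12,13,14,15): 1⊕0⊕0⊕0⊕0⊕0⊕0⊕0 = 1
s8 (pos 8,9,10,11,12,13,14,15): 1⊕1⊕1⊕0⊕0⊕0⊕0⊕0 = 1
Syndrome s8…s1 = 1100 → error at position 12.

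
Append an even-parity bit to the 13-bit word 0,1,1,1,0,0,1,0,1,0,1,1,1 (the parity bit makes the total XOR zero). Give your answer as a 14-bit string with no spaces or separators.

01110010101110

XOR of the 13 data bits: 0⊕1⊕1⊕1⊕0⊕0⊕1⊕0⊕1⊕0⊕1⊕1⊕1 = 0
Parity bit = 0 (so all 14 bits XOR to 0).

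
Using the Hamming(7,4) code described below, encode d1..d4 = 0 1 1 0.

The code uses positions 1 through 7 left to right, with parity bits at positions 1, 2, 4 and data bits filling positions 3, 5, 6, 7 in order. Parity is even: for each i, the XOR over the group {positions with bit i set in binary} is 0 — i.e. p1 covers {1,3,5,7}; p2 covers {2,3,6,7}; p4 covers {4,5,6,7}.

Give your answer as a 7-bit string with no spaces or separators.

Place data at non-parity positions: p1 p2 0 p4 1 1 0
p1 (pos 1,3,5,7): XOR of data positions = 0⊕1⊕0 = 1
p2 (pos 2,3,6,7): XOR of data positions = 0⊕1⊕0 = 1
p4 (pos 4,5,6,7): XOR of data positions = 1⊕1⊕0 = 0
Codeword: 1100110

1100110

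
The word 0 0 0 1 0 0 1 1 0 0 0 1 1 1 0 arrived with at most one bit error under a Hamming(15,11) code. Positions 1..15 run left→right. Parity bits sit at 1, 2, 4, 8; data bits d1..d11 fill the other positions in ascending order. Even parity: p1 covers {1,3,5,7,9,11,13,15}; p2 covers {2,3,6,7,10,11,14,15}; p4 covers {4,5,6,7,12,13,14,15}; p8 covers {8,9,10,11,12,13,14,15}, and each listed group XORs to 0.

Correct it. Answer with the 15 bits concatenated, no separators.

s1 (pos 1,3,5,7,9,11,13,15): 0⊕0⊕0⊕1⊕0⊕0⊕1⊕0 = 0
s2 (pos 2,3,6,7,10,11,14,15): 0⊕0⊕0⊕1⊕0⊕0⊕1⊕0 = 0
s4 (pos 4,5,6,7,12,13,14,15): 1⊕0⊕0⊕1⊕1⊕1⊕1⊕0 = 1
s8 (pos 8,9,10,11,12,13,14,15): 1⊕0⊕0⊕0⊕1⊕1⊕1⊕0 = 0
Syndrome s8…s1 = 0100 → error at position 4.
Flip position 4: 000100110001110 → 000000110001110

000000110001110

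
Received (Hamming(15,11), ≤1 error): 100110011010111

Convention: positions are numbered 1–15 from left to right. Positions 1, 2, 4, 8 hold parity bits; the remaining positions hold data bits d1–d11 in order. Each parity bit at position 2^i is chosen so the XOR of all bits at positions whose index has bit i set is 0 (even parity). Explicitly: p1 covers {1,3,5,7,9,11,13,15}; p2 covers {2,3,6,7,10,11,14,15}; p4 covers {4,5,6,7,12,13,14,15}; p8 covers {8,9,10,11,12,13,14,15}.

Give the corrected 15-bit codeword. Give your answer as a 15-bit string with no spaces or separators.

100111011010111

s1 (pos 1,3,5,7,9,11,13,15): 1⊕0⊕1⊕0⊕1⊕1⊕1⊕1 = 0
s2 (pos 2,3,6,7,10,11,14,15): 0⊕0⊕0⊕0⊕0⊕1⊕1⊕1 = 1
s4 (pos 4,5,6,7,12,13,14,15): 1⊕1⊕0⊕0⊕0⊕1⊕1⊕1 = 1
s8 (pos 8,9,10,11,12,13,14,15): 1⊕1⊕0⊕1⊕0⊕1⊕1⊕1 = 0
Syndrome s8…s1 = 0110 → error at position 6.
Flip position 6: 100110011010111 → 100111011010111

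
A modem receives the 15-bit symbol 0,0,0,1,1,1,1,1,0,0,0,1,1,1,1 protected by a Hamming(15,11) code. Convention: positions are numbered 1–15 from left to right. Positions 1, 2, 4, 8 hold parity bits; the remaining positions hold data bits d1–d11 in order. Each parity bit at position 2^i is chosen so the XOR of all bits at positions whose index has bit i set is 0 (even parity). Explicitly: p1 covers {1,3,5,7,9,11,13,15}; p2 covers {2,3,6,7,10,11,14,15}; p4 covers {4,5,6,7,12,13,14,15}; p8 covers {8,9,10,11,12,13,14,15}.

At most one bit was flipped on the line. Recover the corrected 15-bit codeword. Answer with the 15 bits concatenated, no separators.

000111100001111

s1 (pos 1,3,5,7,9,11,13,15): 0⊕0⊕1⊕1⊕0⊕0⊕1⊕1 = 0
s2 (pos 2,3,6,7,10,11,14,15): 0⊕0⊕1⊕1⊕0⊕0⊕1⊕1 = 0
s4 (pos 4,5,6,7,12,13,14,15): 1⊕1⊕1⊕1⊕1⊕1⊕1⊕1 = 0
s8 (pos 8,9,10,11,12,13,14,15): 1⊕0⊕0⊕0⊕1⊕1⊕1⊕1 = 1
Syndrome s8…s1 = 1000 → error at position 8.
Flip position 8: 000111110001111 → 000111100001111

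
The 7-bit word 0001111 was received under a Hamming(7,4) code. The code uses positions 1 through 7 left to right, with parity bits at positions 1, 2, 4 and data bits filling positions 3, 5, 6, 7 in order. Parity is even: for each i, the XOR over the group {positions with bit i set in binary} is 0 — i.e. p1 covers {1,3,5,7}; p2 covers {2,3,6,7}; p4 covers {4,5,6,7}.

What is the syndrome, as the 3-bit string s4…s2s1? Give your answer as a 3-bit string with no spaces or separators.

000

s1 (pos 1,3,5,7): 0⊕0⊕1⊕1 = 0
s2 (pos 2,3,6,7): 0⊕0⊕1⊕1 = 0
s4 (pos 4,5,6,7): 1⊕1⊕1⊕1 = 0
Syndrome s4…s1 = 000 → no error.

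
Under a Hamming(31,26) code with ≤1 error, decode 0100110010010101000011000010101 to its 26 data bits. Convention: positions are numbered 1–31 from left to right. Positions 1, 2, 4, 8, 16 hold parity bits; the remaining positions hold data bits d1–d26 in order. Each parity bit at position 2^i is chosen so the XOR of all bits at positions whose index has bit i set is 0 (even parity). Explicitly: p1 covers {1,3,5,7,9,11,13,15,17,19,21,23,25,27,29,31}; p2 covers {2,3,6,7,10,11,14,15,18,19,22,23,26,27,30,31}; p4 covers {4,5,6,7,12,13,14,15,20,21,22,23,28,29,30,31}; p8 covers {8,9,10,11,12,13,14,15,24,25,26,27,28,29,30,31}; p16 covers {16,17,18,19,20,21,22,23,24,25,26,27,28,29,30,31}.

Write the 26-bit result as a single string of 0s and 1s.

s1 (pos 1,3,5,7,9,11,13,15,17,19,21,23,25,27,29,31): 0⊕0⊕1⊕0⊕1⊕0⊕0⊕0⊕0⊕0⊕1⊕0⊕0⊕1⊕1⊕1 = 0
s2 (pos 2,3,6,7,10,11,14,15,18,19,22,23,26,27,30,31): 1⊕0⊕1⊕0⊕0⊕0⊕1⊕0⊕0⊕0⊕1⊕0⊕0⊕1⊕0⊕1 = 0
s4 (pos 4,5,6,7,12,13,14,15,20,21,22,23,28,29,30,31): 0⊕1⊕1⊕0⊕1⊕0⊕1⊕0⊕0⊕1⊕1⊕0⊕0⊕1⊕0⊕1 = 0
s8 (pos 8,9,10,11,12,13,14,15,24,25,26,27,28,29,30,31): 0⊕1⊕0⊕0⊕1⊕0⊕1⊕0⊕0⊕0⊕0⊕1⊕0⊕1⊕0⊕1 = 0
s16 (pos 16,17,18,19,20,21,22,23,24,25,26,27,28,29,30,31): 1⊕0⊕0⊕0⊕0⊕1⊕1⊕0⊕0⊕0⊕0⊕1⊕0⊕1⊕0⊕1 = 0
Syndrome s16…s1 = 00000 → no error.
Read data bits from positions 3,5,6,7,9,10,11,12,13,14,15,17,18,19,20,21,22,23,24,25,26,27,28,29,30,31: 01101001010000011000010101

01101001010000011000010101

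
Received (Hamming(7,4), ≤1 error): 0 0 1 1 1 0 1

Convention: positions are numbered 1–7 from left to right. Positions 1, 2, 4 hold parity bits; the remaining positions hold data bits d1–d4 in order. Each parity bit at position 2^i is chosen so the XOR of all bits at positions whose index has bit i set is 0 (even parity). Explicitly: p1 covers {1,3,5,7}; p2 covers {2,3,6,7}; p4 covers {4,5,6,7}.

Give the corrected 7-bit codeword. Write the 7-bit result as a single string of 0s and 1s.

s1 (pos 1,3,5,7): 0⊕1⊕1⊕1 = 1
s2 (pos 2,3,6,7): 0⊕1⊕0⊕1 = 0
s4 (pos 4,5,6,7): 1⊕1⊕0⊕1 = 1
Syndrome s4…s1 = 101 → error at position 5.
Flip position 5: 0011101 → 0011001

0011001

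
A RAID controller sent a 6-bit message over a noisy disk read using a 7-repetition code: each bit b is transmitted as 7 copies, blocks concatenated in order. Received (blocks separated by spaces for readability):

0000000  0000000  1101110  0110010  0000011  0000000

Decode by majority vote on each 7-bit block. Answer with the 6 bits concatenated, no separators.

001000

Block 1 (0000000): 0 ones → 0
Block 2 (0000000): 0 ones → 0
Block 3 (1101110): 5 ones → 1
Block 4 (0110010): 3 ones → 0
Block 5 (0000011): 2 ones → 0
Block 6 (0000000): 0 ones → 0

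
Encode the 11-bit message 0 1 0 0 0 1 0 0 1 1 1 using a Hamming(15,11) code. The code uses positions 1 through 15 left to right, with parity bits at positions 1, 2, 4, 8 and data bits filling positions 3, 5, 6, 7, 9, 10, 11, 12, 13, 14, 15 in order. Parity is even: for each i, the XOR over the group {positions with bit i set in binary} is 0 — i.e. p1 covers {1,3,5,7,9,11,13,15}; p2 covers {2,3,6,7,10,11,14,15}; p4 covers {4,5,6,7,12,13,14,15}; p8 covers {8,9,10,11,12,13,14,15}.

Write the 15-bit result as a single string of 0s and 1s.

110010000100111

Place data at non-parity positions: p1 p2 0 p4 1 0 0 p8 0 1 0 0 1 1 1
p1 (pos 1,3,5,7,9,11,13,15): XOR of data positions = 0⊕1⊕0⊕0⊕0⊕1⊕1 = 1
p2 (pos 2,3,6,7,10,11,14,15): XOR of data positions = 0⊕0⊕0⊕1⊕0⊕1⊕1 = 1
p4 (pos 4,5,6,7,12,13,14,15): XOR of data positions = 1⊕0⊕0⊕0⊕1⊕1⊕1 = 0
p8 (pos 8,9,10,11,12,13,14,15): XOR of data positions = 0⊕1⊕0⊕0⊕1⊕1⊕1 = 0
Codeword: 110010000100111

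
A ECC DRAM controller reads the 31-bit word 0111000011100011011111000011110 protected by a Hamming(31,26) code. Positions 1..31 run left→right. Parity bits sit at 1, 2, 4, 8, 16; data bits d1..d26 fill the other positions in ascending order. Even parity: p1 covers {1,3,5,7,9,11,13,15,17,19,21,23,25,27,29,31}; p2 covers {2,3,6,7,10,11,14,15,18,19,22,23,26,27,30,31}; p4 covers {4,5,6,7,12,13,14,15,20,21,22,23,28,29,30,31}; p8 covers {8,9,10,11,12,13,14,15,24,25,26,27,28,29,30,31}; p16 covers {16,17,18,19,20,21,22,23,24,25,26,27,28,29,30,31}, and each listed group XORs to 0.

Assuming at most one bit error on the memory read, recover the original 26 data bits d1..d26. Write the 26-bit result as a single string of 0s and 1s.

10001110001011111000011110

s1 (pos 1,3,5,7,9,11,13,15,17,19,21,23,25,27,29,31): 0⊕1⊕0⊕0⊕1⊕1⊕0⊕1⊕0⊕1⊕1⊕0⊕0⊕1⊕1⊕0 = 0
s2 (pos 2,3,6,7,10,11,14,15,18,19,22,23,26,27,30,31): 1⊕1⊕0⊕0⊕1⊕1⊕0⊕1⊕1⊕1⊕1⊕0⊕0⊕1⊕1⊕0 = 0
s4 (pos 4,5,6,7,12,13,14,15,20,21,22,23,28,29,30,31): 1⊕0⊕0⊕0⊕0⊕0⊕0⊕1⊕1⊕1⊕1⊕0⊕1⊕1⊕1⊕0 = 0
s8 (pos 8,9,10,11,12,13,14,15,24,25,26,27,28,29,30,31): 0⊕1⊕1⊕1⊕0⊕0⊕0⊕1⊕0⊕0⊕0⊕1⊕1⊕1⊕1⊕0 = 0
s16 (pos 16,17,18,19,20,21,22,23,24,25,26,27,28,29,30,31): 1⊕0⊕1⊕1⊕1⊕1⊕1⊕0⊕0⊕0⊕0⊕1⊕1⊕1⊕1⊕0 = 0
Syndrome s16…s1 = 00000 → no error.
Read data bits from positions 3,5,6,7,9,10,11,12,13,14,15,17,18,19,20,21,22,23,24,25,26,27,28,29,30,31: 10001110001011111000011110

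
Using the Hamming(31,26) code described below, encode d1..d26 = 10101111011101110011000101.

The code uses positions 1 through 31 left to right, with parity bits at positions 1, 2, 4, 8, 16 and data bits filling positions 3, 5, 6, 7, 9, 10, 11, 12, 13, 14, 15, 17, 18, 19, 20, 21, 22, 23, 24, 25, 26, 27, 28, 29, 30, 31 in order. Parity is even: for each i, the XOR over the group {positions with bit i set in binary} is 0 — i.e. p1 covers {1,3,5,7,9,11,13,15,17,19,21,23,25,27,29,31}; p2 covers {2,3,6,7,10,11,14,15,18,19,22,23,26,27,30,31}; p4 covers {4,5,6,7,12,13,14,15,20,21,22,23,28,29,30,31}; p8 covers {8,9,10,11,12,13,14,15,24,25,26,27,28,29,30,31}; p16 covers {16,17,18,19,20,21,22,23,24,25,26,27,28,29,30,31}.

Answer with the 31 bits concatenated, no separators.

0010010011110110101110011000101

Place data at non-parity positions: p1 p2 1 p4 0 1 0 p8 1 1 1 1 0 1 1 p16 1 0 1 1 1 0 0 1 1 0 0 0 1 0 1
p1 (pos 1,3,5,7,9,11,13,15,17,19,21,23,25,27,29,31): XOR of data positions = 1⊕0⊕0⊕1⊕1⊕0⊕1⊕1⊕1⊕1⊕0⊕1⊕0⊕1⊕1 = 0
p2 (pos 2,3,6,7,10,11,14,15,18,19,22,23,26,27,30,31): XOR of data positions = 1⊕1⊕0⊕1⊕1⊕1⊕1⊕0⊕1⊕0⊕0⊕0⊕0⊕0⊕1 = 0
p4 (pos 4,5,6,7,12,13,14,15,20,21,22,23,28,29,30,31): XOR of data positions = 0⊕1⊕0⊕1⊕0⊕1⊕1⊕1⊕1⊕0⊕0⊕0⊕1⊕0⊕1 = 0
p8 (pos 8,9,10,11,12,13,14,15,24,25,26,27,28,29,30,31): XOR of data positions = 1⊕1⊕1⊕1⊕0⊕1⊕1⊕1⊕1⊕0⊕0⊕0⊕1⊕0⊕1 = 0
p16 (pos 16,17,18,19,20,21,22,23,24,25,26,27,28,29,30,31): XOR of data positions = 1⊕0⊕1⊕1⊕1⊕0⊕0⊕1⊕1⊕0⊕0⊕0⊕1⊕0⊕1 = 0
Codeword: 0010010011110110101110011000101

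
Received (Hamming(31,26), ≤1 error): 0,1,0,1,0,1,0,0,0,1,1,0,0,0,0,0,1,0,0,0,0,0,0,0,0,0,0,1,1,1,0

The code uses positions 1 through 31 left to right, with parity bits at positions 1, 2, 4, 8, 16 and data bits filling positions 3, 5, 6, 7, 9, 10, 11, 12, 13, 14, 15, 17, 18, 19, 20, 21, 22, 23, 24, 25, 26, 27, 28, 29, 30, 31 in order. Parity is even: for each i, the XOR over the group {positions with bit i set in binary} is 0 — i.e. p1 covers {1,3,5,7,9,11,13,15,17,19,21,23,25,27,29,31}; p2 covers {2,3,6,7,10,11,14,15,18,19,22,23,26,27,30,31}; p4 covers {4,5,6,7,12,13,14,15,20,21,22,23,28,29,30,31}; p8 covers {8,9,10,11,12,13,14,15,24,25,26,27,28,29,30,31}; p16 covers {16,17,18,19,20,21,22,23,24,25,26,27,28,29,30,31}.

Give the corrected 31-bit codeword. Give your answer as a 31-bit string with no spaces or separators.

s1 (pos 1,3,5,7,9,11,13,15,17,19,21,23,25,27,29,31): 0⊕0⊕0⊕0⊕0⊕1⊕0⊕0⊕1⊕0⊕0⊕0⊕0⊕0⊕1⊕0 = 1
s2 (pos 2,3,6,7,10,11,14,15,18,19,22,23,26,27,30,31): 1⊕0⊕1⊕0⊕1⊕1⊕0⊕0⊕0⊕0⊕0⊕0⊕0⊕0⊕1⊕0 = 1
s4 (pos 4,5,6,7,12,13,14,15,20,21,22,23,28,29,30,31): 1⊕0⊕1⊕0⊕0⊕0⊕0⊕0⊕0⊕0⊕0⊕0⊕1⊕1⊕1⊕0 = 1
s8 (pos 8,9,10,11,12,13,14,15,24,25,26,27,28,29,30,31): 0⊕0⊕1⊕1⊕0⊕0⊕0⊕0⊕0⊕0⊕0⊕0⊕1⊕1⊕1⊕0 = 1
s16 (pos 16,17,18,19,20,21,22,23,24,25,26,27,28,29,30,31): 0⊕1⊕0⊕0⊕0⊕0⊕0⊕0⊕0⊕0⊕0⊕0⊕1⊕1⊕1⊕0 = 0
Syndrome s16…s1 = 01111 → error at position 15.
Flip position 15: 0101010001100000100000000001110 → 0101010001100010100000000001110

0101010001100010100000000001110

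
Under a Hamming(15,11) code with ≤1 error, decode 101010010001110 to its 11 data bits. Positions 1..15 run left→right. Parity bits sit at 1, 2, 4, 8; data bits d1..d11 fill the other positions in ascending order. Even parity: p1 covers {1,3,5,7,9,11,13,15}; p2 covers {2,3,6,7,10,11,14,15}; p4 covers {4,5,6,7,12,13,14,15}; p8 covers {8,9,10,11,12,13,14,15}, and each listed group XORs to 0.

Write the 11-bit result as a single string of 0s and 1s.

s1 (pos 1,3,5,7,9,11,13,15): 1⊕1⊕1⊕0⊕0⊕0⊕1⊕0 = 0
s2 (pos 2,3,6,7,10,11,14,15): 0⊕1⊕0⊕0⊕0⊕0⊕1⊕0 = 0
s4 (pos 4,5,6,7,12,13,14,15): 0⊕1⊕0⊕0⊕1⊕1⊕1⊕0 = 0
s8 (pos 8,9,10,11,12,13,14,15): 1⊕0⊕0⊕0⊕1⊕1⊕1⊕0 = 0
Syndrome s8…s1 = 0000 → no error.
Read data bits from positions 3,5,6,7,9,10,11,12,13,14,15: 11000001110

11000001110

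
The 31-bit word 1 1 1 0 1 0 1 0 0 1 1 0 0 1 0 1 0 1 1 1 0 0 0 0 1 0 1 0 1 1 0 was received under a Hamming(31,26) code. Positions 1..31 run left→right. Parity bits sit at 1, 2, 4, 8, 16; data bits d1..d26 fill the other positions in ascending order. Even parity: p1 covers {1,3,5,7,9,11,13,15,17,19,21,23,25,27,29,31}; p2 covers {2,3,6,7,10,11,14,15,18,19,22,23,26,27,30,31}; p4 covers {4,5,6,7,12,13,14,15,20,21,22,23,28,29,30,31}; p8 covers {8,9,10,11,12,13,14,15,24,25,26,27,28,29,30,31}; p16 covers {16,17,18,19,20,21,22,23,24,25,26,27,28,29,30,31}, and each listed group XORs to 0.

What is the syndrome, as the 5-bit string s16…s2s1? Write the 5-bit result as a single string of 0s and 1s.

s1 (pos 1,3,5,7,9,11,13,15,17,19,21,23,25,27,29,31): 1⊕1⊕1⊕1⊕0⊕1⊕0⊕0⊕0⊕1⊕0⊕0⊕1⊕1⊕1⊕0 = 1
s2 (pos 2,3,6,7,10,11,14,15,18,19,22,23,26,27,30,31): 1⊕1⊕0⊕1⊕1⊕1⊕1⊕0⊕1⊕1⊕0⊕0⊕0⊕1⊕1⊕0 = 0
s4 (pos 4,5,6,7,12,13,14,15,20,21,22,23,28,29,30,31): 0⊕1⊕0⊕1⊕0⊕0⊕1⊕0⊕1⊕0⊕0⊕0⊕0⊕1⊕1⊕0 = 0
s8 (pos 8,9,10,11,12,13,14,15,24,25,26,27,28,29,30,31): 0⊕0⊕1⊕1⊕0⊕0⊕1⊕0⊕0⊕1⊕0⊕1⊕0⊕1⊕1⊕0 = 1
s16 (pos 16,17,18,19,20,21,22,23,24,25,26,27,28,29,30,31): 1⊕0⊕1⊕1⊕1⊕0⊕0⊕0⊕0⊕1⊕0⊕1⊕0⊕1⊕1⊕0 = 0
Syndrome s16…s1 = 01001 → error at position 9.

01001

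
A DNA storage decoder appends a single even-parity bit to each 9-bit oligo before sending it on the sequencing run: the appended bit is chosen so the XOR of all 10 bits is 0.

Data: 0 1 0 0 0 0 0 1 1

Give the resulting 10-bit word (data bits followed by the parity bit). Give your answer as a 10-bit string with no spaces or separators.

0100000111

XOR of the 9 data bits: 0⊕1⊕0⊕0⊕0⊕0⊕0⊕1⊕1 = 1
Parity bit = 1 (so all 10 bits XOR to 0).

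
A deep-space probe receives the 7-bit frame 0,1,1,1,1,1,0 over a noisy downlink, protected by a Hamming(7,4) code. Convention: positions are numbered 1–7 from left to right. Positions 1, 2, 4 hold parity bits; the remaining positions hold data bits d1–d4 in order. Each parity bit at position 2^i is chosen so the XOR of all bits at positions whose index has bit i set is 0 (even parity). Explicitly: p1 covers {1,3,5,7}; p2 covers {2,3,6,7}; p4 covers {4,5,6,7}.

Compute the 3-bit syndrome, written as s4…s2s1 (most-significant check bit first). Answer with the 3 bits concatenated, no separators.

s1 (pos 1,3,5,7): 0⊕1⊕1⊕0 = 0
s2 (pos 2,3,6,7): 1⊕1⊕1⊕0 = 1
s4 (pos 4,5,6,7): 1⊕1⊕1⊕0 = 1
Syndrome s4…s1 = 110 → error at position 6.

110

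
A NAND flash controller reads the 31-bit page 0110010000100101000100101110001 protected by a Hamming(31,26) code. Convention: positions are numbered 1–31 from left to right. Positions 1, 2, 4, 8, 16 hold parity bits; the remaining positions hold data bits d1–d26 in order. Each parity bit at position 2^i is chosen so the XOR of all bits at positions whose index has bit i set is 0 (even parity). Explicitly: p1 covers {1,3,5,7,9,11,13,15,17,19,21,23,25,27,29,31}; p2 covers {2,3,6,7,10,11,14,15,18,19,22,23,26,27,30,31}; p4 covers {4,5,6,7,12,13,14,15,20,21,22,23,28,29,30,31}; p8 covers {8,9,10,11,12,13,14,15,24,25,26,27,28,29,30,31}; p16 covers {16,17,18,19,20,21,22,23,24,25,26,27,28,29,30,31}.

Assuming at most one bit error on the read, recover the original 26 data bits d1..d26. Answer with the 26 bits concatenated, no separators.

s1 (pos 1,3,5,7,9,11,13,15,17,19,21,23,25,27,29,31): 0⊕1⊕0⊕0⊕0⊕1⊕0⊕0⊕0⊕0⊕0⊕1⊕1⊕1⊕0⊕1 = 0
s2 (pos 2,3,6,7,10,11,14,15,18,19,22,23,26,27,30,31): 1⊕1⊕1⊕0⊕0⊕1⊕1⊕0⊕0⊕0⊕0⊕1⊕1⊕1⊕0⊕1 = 1
s4 (pos 4,5,6,7,12,13,14,15,20,21,22,23,28,29,30,31): 0⊕0⊕1⊕0⊕0⊕0⊕1⊕0⊕1⊕0⊕0⊕1⊕0⊕0⊕0⊕1 = 1
s8 (pos 8,9,10,11,12,13,14,15,24,25,26,27,28,29,30,31): 0⊕0⊕0⊕1⊕0⊕0⊕1⊕0⊕0⊕1⊕1⊕1⊕0⊕0⊕0⊕1 = 0
s16 (pos 16,17,18,19,20,21,22,23,24,25,26,27,28,29,30,31): 1⊕0⊕0⊕0⊕1⊕0⊕0⊕1⊕0⊕1⊕1⊕1⊕0⊕0⊕0⊕1 = 1
Syndrome s16…s1 = 10110 → error at position 22.
Flip position 22: 0110010000100101000100101110001 → 0110010000100101000101101110001
Read data bits from positions 3,5,6,7,9,10,11,12,13,14,15,17,18,19,20,21,22,23,24,25,26,27,28,29,30,31: 10100010010000101101110001

10100010010000101101110001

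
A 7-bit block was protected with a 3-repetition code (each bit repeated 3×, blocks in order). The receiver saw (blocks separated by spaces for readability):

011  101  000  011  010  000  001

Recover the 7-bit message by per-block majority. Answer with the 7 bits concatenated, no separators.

1101000

Block 1 (011): 2 ones → 1
Block 2 (101): 2 ones → 1
Block 3 (000): 0 ones → 0
Block 4 (011): 2 ones → 1
Block 5 (010): 1 one → 0
Block 6 (000): 0 ones → 0
Block 7 (001): 1 one → 0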